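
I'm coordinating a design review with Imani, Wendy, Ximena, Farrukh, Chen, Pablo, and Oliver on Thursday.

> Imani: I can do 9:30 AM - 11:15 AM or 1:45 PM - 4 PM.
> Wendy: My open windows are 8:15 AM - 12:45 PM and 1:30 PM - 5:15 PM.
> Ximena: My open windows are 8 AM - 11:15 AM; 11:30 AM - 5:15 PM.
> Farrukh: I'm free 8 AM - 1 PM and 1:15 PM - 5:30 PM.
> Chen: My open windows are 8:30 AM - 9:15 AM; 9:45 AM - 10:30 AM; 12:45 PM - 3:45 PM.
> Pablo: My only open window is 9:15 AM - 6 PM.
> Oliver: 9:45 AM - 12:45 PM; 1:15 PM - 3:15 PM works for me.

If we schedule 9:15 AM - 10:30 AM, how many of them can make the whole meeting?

4

Wendy, Ximena, Farrukh, and Pablo can make the full 09:15-10:30 slot — that's 4.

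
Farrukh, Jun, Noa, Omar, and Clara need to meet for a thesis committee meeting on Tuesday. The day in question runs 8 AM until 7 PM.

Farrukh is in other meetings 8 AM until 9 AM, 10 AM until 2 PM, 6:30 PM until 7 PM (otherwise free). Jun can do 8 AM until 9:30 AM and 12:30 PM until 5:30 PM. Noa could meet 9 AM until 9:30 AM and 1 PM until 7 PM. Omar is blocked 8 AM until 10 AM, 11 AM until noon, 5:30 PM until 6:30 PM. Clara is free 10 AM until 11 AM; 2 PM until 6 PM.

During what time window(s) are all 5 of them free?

Farrukh free: 09:00-10:00, 14:00-18:30 (invert busy blocks within the working day).
Jun free: 08:00-09:30, 12:30-17:30.
Noa free: 09:00-09:30, 13:00-19:00.
Omar free: 10:00-11:00, 12:00-17:30, 18:30-19:00 (invert busy blocks within the working day).
Clara free: 10:00-11:00, 14:00-18:00.
Farrukh ∩ Jun: 09:00-09:30, 14:00-17:30.
Farrukh ∩ Jun ∩ Noa: 09:00-09:30, 14:00-17:30.
Farrukh ∩ Jun ∩ Noa ∩ Omar: 14:00-17:30.
Farrukh ∩ Jun ∩ Noa ∩ Omar ∩ Clara: 14:00-17:30.

14:00-17:30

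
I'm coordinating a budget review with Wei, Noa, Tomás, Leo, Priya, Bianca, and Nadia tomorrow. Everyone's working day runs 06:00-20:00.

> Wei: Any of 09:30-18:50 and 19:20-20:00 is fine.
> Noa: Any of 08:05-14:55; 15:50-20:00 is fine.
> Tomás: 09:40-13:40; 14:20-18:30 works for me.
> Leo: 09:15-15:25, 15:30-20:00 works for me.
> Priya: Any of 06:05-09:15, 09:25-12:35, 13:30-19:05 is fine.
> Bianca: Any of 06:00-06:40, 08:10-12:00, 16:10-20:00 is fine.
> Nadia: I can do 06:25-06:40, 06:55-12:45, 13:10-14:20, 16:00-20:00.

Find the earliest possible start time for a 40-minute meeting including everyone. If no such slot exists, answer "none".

09:40

Wei ∩ Noa: 09:30-14:55, 15:50-18:50, 19:20-20:00.
Wei ∩ Noa ∩ Tomás: 09:40-13:40, 14:20-14:55, 15:50-18:30.
Wei ∩ Noa ∩ Tomás ∩ Leo: 09:40-13:40, 14:20-14:55, 15:50-18:30.
Wei ∩ Noa ∩ Tomás ∩ Leo ∩ Priya: 09:40-12:35, 13:30-13:40, 14:20-14:55, 15:50-18:30.
Wei ∩ Noa ∩ Tomás ∩ Leo ∩ Priya ∩ Bianca: 09:40-12:00, 16:10-18:30.
Wei ∩ Noa ∩ Tomás ∩ Leo ∩ Priya ∩ Bianca ∩ Nadia: 09:40-12:00, 16:10-18:30.
The first common window of at least 40 minutes is 09:40-12:00, so the earliest start is 09:40.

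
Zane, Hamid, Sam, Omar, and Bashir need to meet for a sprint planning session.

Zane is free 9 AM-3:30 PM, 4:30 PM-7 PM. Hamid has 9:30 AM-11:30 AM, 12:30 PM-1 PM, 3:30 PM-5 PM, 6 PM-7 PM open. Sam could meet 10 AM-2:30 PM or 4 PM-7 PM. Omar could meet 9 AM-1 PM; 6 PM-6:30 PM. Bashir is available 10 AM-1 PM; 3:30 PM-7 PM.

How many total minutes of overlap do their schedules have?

Zane ∩ Hamid: 09:30-11:30, 12:30-13:00, 16:30-17:00, 18:00-19:00.
Zane ∩ Hamid ∩ Sam: 10:00-11:30, 12:30-13:00, 16:30-17:00, 18:00-19:00.
Zane ∩ Hamid ∩ Sam ∩ Omar: 10:00-11:30, 12:30-13:00, 18:00-18:30.
Zane ∩ Hamid ∩ Sam ∩ Omar ∩ Bashir: 10:00-11:30, 12:30-13:00, 18:00-18:30.
Those are the intersection windows.
Summing the common windows: 90 + 30 + 30 = 150 minutes.

150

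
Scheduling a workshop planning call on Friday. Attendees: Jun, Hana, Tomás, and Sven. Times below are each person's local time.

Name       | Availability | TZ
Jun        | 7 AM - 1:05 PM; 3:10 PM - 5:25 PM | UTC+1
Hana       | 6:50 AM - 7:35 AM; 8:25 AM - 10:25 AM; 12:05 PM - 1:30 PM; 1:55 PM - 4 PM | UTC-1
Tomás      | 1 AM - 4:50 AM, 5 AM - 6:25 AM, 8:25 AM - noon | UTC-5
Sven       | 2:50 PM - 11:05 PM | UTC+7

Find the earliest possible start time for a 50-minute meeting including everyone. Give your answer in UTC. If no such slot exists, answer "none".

10:00

Jun in UTC: 06:00-12:05, 14:10-16:25 (subtract 1h to convert from UTC+1).
Hana in UTC: 07:50-08:35, 09:25-11:25, 13:05-14:30, 14:55-17:00 (add 1h to convert from UTC-1).
Tomás in UTC: 06:00-09:50, 10:00-11:25, 13:25-17:00 (add 5h to convert from UTC-5).
Sven in UTC: 07:50-16:05 (subtract 7h to convert from UTC+7).
Jun ∩ Hana: 07:50-08:35, 09:25-11:25, 14:10-14:30, 14:55-16:25.
Jun ∩ Hana ∩ Tomás: 07:50-08:35, 09:25-09:50, 10:00-11:25, 14:10-14:30, 14:55-16:25.
Jun ∩ Hana ∩ Tomás ∩ Sven: 07:50-08:35, 09:25-09:50, 10:00-11:25, 14:10-14:30, 14:55-16:05.
The first common window of at least 50 minutes is 10:00-11:25, so the earliest start is 10:00.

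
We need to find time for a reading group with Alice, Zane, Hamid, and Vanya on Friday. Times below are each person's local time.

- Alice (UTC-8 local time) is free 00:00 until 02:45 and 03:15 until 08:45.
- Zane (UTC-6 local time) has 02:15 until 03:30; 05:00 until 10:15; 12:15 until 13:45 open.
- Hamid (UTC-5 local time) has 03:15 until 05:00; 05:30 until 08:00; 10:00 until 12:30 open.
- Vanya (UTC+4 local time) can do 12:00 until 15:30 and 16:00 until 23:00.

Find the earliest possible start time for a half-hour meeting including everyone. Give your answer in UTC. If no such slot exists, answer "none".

08:15

Alice in UTC: 08:00-10:45, 11:15-16:45 (add 8h to convert from UTC-8).
Zane in UTC: 08:15-09:30, 11:00-16:15, 18:15-19:45 (add 6h to convert from UTC-6).
Hamid in UTC: 08:15-10:00, 10:30-13:00, 15:00-17:30 (add 5h to convert from UTC-5).
Vanya in UTC: 08:00-11:30, 12:00-19:00 (subtract 4h to convert from UTC+4).
Alice ∩ Zane: 08:15-09:30, 11:15-16:15.
Alice ∩ Zane ∩ Hamid: 08:15-09:30, 11:15-13:00, 15:00-16:15.
Alice ∩ Zane ∩ Hamid ∩ Vanya: 08:15-09:30, 11:15-11:30, 12:00-13:00, 15:00-16:15.
The first common window of at least 30 minutes is 08:15-09:30, so the earliest start is 08:15.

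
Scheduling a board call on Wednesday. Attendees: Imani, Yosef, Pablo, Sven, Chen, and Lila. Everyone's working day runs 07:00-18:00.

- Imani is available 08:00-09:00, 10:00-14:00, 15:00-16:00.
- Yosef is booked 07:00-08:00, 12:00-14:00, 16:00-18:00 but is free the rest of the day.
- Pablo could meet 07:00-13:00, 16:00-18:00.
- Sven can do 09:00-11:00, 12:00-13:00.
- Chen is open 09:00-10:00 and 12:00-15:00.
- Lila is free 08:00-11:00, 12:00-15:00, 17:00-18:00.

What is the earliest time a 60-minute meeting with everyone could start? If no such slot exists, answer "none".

none

Imani free: 08:00-09:00, 10:00-14:00, 15:00-16:00.
Yosef free: 08:00-12:00, 14:00-16:00 (invert busy blocks within the working day).
Pablo free: 07:00-13:00, 16:00-18:00.
Sven free: 09:00-11:00, 12:00-13:00.
Chen free: 09:00-10:00, 12:00-15:00.
Lila free: 08:00-11:00, 12:00-15:00, 17:00-18:00.
Imani ∩ Yosef: 08:00-09:00, 10:00-12:00, 15:00-16:00.
Imani ∩ Yosef ∩ Pablo: 08:00-09:00, 10:00-12:00.
Imani ∩ Yosef ∩ Pablo ∩ Sven: 10:00-11:00.
Imani ∩ Yosef ∩ Pablo ∩ Sven ∩ Chen: ∅.
Imani ∩ Yosef ∩ Pablo ∩ Sven ∩ Chen ∩ Lila: ∅.
There is no time when everyone is free.
No common window is at least 60 minutes long.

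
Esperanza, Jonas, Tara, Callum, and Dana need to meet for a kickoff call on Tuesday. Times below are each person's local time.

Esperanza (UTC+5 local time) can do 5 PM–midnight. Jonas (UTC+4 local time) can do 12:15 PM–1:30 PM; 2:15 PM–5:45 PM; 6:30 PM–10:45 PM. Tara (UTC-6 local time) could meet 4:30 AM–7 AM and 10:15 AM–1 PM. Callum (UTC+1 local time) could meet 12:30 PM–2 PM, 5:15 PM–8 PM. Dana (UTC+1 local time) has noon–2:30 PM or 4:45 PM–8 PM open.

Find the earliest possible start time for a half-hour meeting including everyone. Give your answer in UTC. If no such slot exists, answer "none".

Esperanza in UTC: 12:00-19:00 (subtract 5h to convert from UTC+5).
Jonas in UTC: 08:15-09:30, 10:15-13:45, 14:30-18:45 (subtract 4h to convert from UTC+4).
Tara in UTC: 10:30-13:00, 16:15-19:00 (add 6h to convert from UTC-6).
Callum in UTC: 11:30-13:00, 16:15-19:00 (subtract 1h to convert from UTC+1).
Dana in UTC: 11:00-13:30, 15:45-19:00 (subtract 1h to convert from UTC+1).
Esperanza ∩ Jonas: 12:00-13:45, 14:30-18:45.
Esperanza ∩ Jonas ∩ Tara: 12:00-13:00, 16:15-18:45.
Esperanza ∩ Jonas ∩ Tara ∩ Callum: 12:00-13:00, 16:15-18:45.
Esperanza ∩ Jonas ∩ Tara ∩ Callum ∩ Dana: 12:00-13:00, 16:15-18:45.
The first common window of at least 30 minutes is 12:00-13:00, so the earliest start is 12:00.

12:00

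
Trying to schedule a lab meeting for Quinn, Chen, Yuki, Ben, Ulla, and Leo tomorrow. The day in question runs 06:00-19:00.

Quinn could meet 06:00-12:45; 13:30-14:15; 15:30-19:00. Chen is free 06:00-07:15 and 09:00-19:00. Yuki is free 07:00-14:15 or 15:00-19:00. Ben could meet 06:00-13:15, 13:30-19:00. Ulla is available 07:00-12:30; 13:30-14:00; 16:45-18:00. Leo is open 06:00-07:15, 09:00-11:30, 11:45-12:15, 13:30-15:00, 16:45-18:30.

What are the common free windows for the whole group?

Quinn ∩ Chen: 06:00-07:15, 09:00-12:45, 13:30-14:15, 15:30-19:00.
Quinn ∩ Chen ∩ Yuki: 07:00-07:15, 09:00-12:45, 13:30-14:15, 15:30-19:00.
Quinn ∩ Chen ∩ Yuki ∩ Ben: 07:00-07:15, 09:00-12:45, 13:30-14:15, 15:30-19:00.
Quinn ∩ Chen ∩ Yuki ∩ Ben ∩ Ulla: 07:00-07:15, 09:00-12:30, 13:30-14:00, 16:45-18:00.
Quinn ∩ Chen ∩ Yuki ∩ Ben ∩ Ulla ∩ Leo: 07:00-07:15, 09:00-11:30, 11:45-12:15, 13:30-14:00, 16:45-18:00.

07:00-07:15, 09:00-11:30, 11:45-12:15, 13:30-14:00, 16:45-18:00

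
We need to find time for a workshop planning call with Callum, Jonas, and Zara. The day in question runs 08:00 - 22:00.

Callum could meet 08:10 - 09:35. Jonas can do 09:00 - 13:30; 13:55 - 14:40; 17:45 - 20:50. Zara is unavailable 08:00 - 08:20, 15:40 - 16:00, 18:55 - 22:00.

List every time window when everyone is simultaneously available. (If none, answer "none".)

Callum free: 08:10-09:35.
Jonas free: 09:00-13:30, 13:55-14:40, 17:45-20:50.
Zara free: 08:20-15:40, 16:00-18:55 (invert busy blocks within the working day).
Callum ∩ Jonas: 09:00-09:35.
Callum ∩ Jonas ∩ Zara: 09:00-09:35.

09:00-09:35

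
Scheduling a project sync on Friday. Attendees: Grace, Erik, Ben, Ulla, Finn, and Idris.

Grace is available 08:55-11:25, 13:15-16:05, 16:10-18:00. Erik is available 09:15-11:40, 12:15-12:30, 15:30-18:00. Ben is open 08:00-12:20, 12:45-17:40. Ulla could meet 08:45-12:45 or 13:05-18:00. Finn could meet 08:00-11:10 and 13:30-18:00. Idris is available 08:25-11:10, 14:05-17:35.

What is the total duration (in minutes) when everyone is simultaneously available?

Grace ∩ Erik: 09:15-11:25, 15:30-16:05, 16:10-18:00.
Grace ∩ Erik ∩ Ben: 09:15-11:25, 15:30-16:05, 16:10-17:40.
Grace ∩ Erik ∩ Ben ∩ Ulla: 09:15-11:25, 15:30-16:05, 16:10-17:40.
Grace ∩ Erik ∩ Ben ∩ Ulla ∩ Finn: 09:15-11:10, 15:30-16:05, 16:10-17:40.
Grace ∩ Erik ∩ Ben ∩ Ulla ∩ Finn ∩ Idris: 09:15-11:10, 15:30-16:05, 16:10-17:35.
Summing the common windows: 115 + 35 + 85 = 235 minutes.

235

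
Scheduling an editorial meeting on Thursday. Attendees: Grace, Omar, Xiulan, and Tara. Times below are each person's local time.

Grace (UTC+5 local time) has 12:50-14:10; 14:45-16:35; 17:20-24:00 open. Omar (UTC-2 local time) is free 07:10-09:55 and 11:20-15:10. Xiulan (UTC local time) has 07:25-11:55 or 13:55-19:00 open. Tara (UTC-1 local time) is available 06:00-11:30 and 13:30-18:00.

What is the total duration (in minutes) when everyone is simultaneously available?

Grace in UTC: 07:50-09:10, 09:45-11:35, 12:20-19:00 (subtract 5h to convert from UTC+5).
Omar in UTC: 09:10-11:55, 13:20-17:10 (add 2h to convert from UTC-2).
Xiulan in UTC: 07:25-11:55, 13:55-19:00.
Tara in UTC: 07:00-12:30, 14:30-19:00 (add 1h to convert from UTC-1).
Grace ∩ Omar: 09:45-11:35, 13:20-17:10.
Grace ∩ Omar ∩ Xiulan: 09:45-11:35, 13:55-17:10.
Grace ∩ Omar ∩ Xiulan ∩ Tara: 09:45-11:35, 14:30-17:10.
So the common availability across everyone is 09:45-11:35, 14:30-17:10.
Summing the common windows: 110 + 160 = 270 minutes.

270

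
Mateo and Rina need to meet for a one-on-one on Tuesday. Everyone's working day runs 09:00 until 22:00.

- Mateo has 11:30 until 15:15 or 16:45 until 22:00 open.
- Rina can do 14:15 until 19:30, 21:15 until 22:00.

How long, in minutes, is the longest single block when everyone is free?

Mateo ∩ Rina: 14:15-15:15, 16:45-19:30, 21:15-22:00.
So the common availability across everyone is 14:15-15:15, 16:45-19:30, 21:15-22:00.
The longest is 16:45-19:30 at 165 minutes.

165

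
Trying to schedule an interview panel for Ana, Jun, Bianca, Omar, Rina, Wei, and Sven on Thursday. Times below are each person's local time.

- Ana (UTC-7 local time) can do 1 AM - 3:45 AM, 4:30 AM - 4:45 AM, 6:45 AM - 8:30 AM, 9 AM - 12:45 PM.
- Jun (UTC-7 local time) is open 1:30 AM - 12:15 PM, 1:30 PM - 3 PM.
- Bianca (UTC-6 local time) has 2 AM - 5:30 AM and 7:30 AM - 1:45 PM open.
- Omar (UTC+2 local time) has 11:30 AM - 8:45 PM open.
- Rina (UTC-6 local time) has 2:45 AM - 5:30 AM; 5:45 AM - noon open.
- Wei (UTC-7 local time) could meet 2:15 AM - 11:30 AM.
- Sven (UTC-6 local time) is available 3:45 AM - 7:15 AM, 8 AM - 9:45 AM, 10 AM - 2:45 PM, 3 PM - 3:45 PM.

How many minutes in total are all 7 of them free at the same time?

Ana in UTC: 08:00-10:45, 11:30-11:45, 13:45-15:30, 16:00-19:45 (add 7h to convert from UTC-7).
Jun in UTC: 08:30-19:15, 20:30-22:00 (add 7h to convert from UTC-7).
Bianca in UTC: 08:00-11:30, 13:30-19:45 (add 6h to convert from UTC-6).
Omar in UTC: 09:30-18:45 (subtract 2h to convert from UTC+2).
Rina in UTC: 08:45-11:30, 11:45-18:00 (add 6h to convert from UTC-6).
Wei in UTC: 09:15-18:30 (add 7h to convert from UTC-7).
Sven in UTC: 09:45-13:15, 14:00-15:45, 16:00-20:45, 21:00-21:45 (add 6h to convert from UTC-6).
Ana ∩ Jun: 08:30-10:45, 11:30-11:45, 13:45-15:30, 16:00-19:15.
Ana ∩ Jun ∩ Bianca: 08:30-10:45, 13:45-15:30, 16:00-19:15.
Ana ∩ Jun ∩ Bianca ∩ Omar: 09:30-10:45, 13:45-15:30, 16:00-18:45.
Ana ∩ Jun ∩ Bianca ∩ Omar ∩ Rina: 09:30-10:45, 13:45-15:30, 16:00-18:00.
Ana ∩ Jun ∩ Bianca ∩ Omar ∩ Rina ∩ Wei: 09:30-10:45, 13:45-15:30, 16:00-18:00.
Ana ∩ Jun ∩ Bianca ∩ Omar ∩ Rina ∩ Wei ∩ Sven: 09:45-10:45, 14:00-15:30, 16:00-18:00.
Those are the intersection windows.
Summing the common windows: 60 + 90 + 120 = 270 minutes.

270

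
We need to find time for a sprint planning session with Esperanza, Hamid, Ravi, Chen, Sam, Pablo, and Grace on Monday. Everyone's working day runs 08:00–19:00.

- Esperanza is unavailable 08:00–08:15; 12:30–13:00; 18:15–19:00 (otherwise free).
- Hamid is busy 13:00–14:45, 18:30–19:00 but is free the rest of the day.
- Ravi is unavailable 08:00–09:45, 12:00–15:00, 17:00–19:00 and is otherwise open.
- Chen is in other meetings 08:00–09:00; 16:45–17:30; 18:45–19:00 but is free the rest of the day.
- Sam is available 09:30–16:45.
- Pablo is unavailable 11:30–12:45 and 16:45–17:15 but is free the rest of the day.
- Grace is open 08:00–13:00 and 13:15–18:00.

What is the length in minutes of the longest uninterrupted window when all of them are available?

Esperanza free: 08:15-12:30, 13:00-18:15 (invert busy blocks within the working day).
Hamid free: 08:00-13:00, 14:45-18:30 (invert busy blocks within the working day).
Ravi free: 09:45-12:00, 15:00-17:00 (invert busy blocks within the working day).
Chen free: 09:00-16:45, 17:30-18:45 (invert busy blocks within the working day).
Sam free: 09:30-16:45.
Pablo free: 08:00-11:30, 12:45-16:45, 17:15-19:00 (invert busy blocks within the working day).
Grace free: 08:00-13:00, 13:15-18:00.
Esperanza ∩ Hamid: 08:15-12:30, 14:45-18:15.
Esperanza ∩ Hamid ∩ Ravi: 09:45-12:00, 15:00-17:00.
Esperanza ∩ Hamid ∩ Ravi ∩ Chen: 09:45-12:00, 15:00-16:45.
Esperanza ∩ Hamid ∩ Ravi ∩ Chen ∩ Sam: 09:45-12:00, 15:00-16:45.
Esperanza ∩ Hamid ∩ Ravi ∩ Chen ∩ Sam ∩ Pablo: 09:45-11:30, 15:00-16:45.
Esperanza ∩ Hamid ∩ Ravi ∩ Chen ∩ Sam ∩ Pablo ∩ Grace: 09:45-11:30, 15:00-16:45.
Those are the intersection windows.
The longest is 09:45-11:30 at 105 minutes.

105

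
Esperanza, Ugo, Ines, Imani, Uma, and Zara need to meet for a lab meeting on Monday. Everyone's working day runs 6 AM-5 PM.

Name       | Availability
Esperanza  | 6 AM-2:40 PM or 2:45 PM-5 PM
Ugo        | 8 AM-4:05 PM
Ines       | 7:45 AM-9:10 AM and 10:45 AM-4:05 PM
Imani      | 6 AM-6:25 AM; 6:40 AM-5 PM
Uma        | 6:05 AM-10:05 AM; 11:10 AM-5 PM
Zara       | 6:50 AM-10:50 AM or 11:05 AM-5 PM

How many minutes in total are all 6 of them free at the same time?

Esperanza ∩ Ugo: 08:00-14:40, 14:45-16:05.
Esperanza ∩ Ugo ∩ Ines: 08:00-09:10, 10:45-14:40, 14:45-16:05.
Esperanza ∩ Ugo ∩ Ines ∩ Imani: 08:00-09:10, 10:45-14:40, 14:45-16:05.
Esperanza ∩ Ugo ∩ Ines ∩ Imani ∩ Uma: 08:00-09:10, 11:10-14:40, 14:45-16:05.
Esperanza ∩ Ugo ∩ Ines ∩ Imani ∩ Uma ∩ Zara: 08:00-09:10, 11:10-14:40, 14:45-16:05.
Summing the common windows: 70 + 210 + 80 = 360 minutes.

360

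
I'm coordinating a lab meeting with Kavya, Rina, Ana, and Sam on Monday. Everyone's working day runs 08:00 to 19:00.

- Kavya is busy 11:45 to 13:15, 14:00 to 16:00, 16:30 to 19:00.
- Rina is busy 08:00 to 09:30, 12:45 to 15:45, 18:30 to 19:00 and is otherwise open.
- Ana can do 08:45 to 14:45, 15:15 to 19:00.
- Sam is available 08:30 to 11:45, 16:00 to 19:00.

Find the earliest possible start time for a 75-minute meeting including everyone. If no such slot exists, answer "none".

Kavya free: 08:00-11:45, 13:15-14:00, 16:00-16:30 (invert busy blocks within the working day).
Rina free: 09:30-12:45, 15:45-18:30 (invert busy blocks within the working day).
Ana free: 08:45-14:45, 15:15-19:00.
Sam free: 08:30-11:45, 16:00-19:00.
Kavya ∩ Rina: 09:30-11:45, 16:00-16:30.
Kavya ∩ Rina ∩ Ana: 09:30-11:45, 16:00-16:30.
Kavya ∩ Rina ∩ Ana ∩ Sam: 09:30-11:45, 16:00-16:30.
The first common window of at least 75 minutes is 09:30-11:45, so the earliest start is 09:30.

09:30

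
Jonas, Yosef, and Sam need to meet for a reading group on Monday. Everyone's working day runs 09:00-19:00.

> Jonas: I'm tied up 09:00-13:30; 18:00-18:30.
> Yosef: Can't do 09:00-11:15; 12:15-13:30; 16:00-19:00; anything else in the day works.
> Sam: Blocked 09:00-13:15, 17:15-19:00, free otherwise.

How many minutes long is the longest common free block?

150

Jonas free: 13:30-18:00, 18:30-19:00 (invert busy blocks within the working day).
Yosef free: 11:15-12:15, 13:30-16:00 (invert busy blocks within the working day).
Sam free: 13:15-17:15 (invert busy blocks within the working day).
Jonas ∩ Yosef: 13:30-16:00.
Jonas ∩ Yosef ∩ Sam: 13:30-16:00.
The longest is 13:30-16:00 at 150 minutes.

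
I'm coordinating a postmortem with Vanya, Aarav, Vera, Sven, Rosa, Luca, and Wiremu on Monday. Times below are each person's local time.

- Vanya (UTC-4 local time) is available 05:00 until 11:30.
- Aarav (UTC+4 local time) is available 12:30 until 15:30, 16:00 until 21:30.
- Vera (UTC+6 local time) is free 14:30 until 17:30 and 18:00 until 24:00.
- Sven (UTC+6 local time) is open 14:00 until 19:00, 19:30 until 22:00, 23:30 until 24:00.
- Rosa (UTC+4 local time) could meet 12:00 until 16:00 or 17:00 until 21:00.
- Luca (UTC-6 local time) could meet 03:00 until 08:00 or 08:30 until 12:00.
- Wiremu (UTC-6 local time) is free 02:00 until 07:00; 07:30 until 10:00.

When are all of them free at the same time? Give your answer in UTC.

09:00-11:30, 13:30-14:00, 14:30-15:30

Vanya in UTC: 09:00-15:30 (add 4h to convert from UTC-4).
Aarav in UTC: 08:30-11:30, 12:00-17:30 (subtract 4h to convert from UTC+4).
Vera in UTC: 08:30-11:30, 12:00-18:00 (subtract 6h to convert from UTC+6).
Sven in UTC: 08:00-13:00, 13:30-16:00, 17:30-18:00 (subtract 6h to convert from UTC+6).
Rosa in UTC: 08:00-12:00, 13:00-17:00 (subtract 4h to convert from UTC+4).
Luca in UTC: 09:00-14:00, 14:30-18:00 (add 6h to convert from UTC-6).
Wiremu in UTC: 08:00-13:00, 13:30-16:00 (add 6h to convert from UTC-6).
Vanya ∩ Aarav: 09:00-11:30, 12:00-15:30.
Vanya ∩ Aarav ∩ Vera: 09:00-11:30, 12:00-15:30.
Vanya ∩ Aarav ∩ Vera ∩ Sven: 09:00-11:30, 12:00-13:00, 13:30-15:30.
Vanya ∩ Aarav ∩ Vera ∩ Sven ∩ Rosa: 09:00-11:30, 13:30-15:30.
Vanya ∩ Aarav ∩ Vera ∩ Sven ∩ Rosa ∩ Luca: 09:00-11:30, 13:30-14:00, 14:30-15:30.
Vanya ∩ Aarav ∩ Vera ∩ Sven ∩ Rosa ∩ Luca ∩ Wiremu: 09:00-11:30, 13:30-14:00, 14:30-15:30.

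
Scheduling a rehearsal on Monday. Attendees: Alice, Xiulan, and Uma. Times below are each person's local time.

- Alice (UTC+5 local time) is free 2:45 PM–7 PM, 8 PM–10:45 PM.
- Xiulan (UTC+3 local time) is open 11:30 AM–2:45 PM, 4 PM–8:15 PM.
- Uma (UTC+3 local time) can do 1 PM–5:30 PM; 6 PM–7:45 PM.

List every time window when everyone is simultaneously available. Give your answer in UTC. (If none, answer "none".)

10:00-11:45, 13:00-14:00, 15:00-16:45

Alice in UTC: 09:45-14:00, 15:00-17:45 (subtract 5h to convert from UTC+5).
Xiulan in UTC: 08:30-11:45, 13:00-17:15 (subtract 3h to convert from UTC+3).
Uma in UTC: 10:00-14:30, 15:00-16:45 (subtract 3h to convert from UTC+3).
Alice ∩ Xiulan: 09:45-11:45, 13:00-14:00, 15:00-17:15.
Alice ∩ Xiulan ∩ Uma: 10:00-11:45, 13:00-14:00, 15:00-16:45.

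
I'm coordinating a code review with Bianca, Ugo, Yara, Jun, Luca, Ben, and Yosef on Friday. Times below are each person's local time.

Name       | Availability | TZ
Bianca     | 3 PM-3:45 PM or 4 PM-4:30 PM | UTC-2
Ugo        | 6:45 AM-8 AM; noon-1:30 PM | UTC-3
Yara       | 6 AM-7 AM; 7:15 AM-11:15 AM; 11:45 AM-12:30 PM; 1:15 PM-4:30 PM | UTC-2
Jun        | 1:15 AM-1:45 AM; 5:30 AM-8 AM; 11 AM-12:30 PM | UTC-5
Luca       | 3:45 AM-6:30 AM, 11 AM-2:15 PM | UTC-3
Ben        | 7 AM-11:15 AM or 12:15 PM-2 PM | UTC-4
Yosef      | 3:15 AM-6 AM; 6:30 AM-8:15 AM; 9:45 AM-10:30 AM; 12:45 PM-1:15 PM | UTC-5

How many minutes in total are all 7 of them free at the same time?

0

Bianca in UTC: 17:00-17:45, 18:00-18:30 (add 2h to convert from UTC-2).
Ugo in UTC: 09:45-11:00, 15:00-16:30 (add 3h to convert from UTC-3).
Yara in UTC: 08:00-09:00, 09:15-13:15, 13:45-14:30, 15:15-18:30 (add 2h to convert from UTC-2).
Jun in UTC: 06:15-06:45, 10:30-13:00, 16:00-17:30 (add 5h to convert from UTC-5).
Luca in UTC: 06:45-09:30, 14:00-17:15 (add 3h to convert from UTC-3).
Ben in UTC: 11:00-15:15, 16:15-18:00 (add 4h to convert from UTC-4).
Yosef in UTC: 08:15-11:00, 11:30-13:15, 14:45-15:30, 17:45-18:15 (add 5h to convert from UTC-5).
Bianca ∩ Ugo: ∅.
Bianca ∩ Ugo ∩ Yara: ∅.
Bianca ∩ Ugo ∩ Yara ∩ Jun: ∅.
Bianca ∩ Ugo ∩ Yara ∩ Jun ∩ Luca: ∅.
Bianca ∩ Ugo ∩ Yara ∩ Jun ∩ Luca ∩ Ben: ∅.
Bianca ∩ Ugo ∩ Yara ∩ Jun ∩ Luca ∩ Ben ∩ Yosef: ∅.
There is no time when everyone is free.
There is no common window, so the total is 0 minutes.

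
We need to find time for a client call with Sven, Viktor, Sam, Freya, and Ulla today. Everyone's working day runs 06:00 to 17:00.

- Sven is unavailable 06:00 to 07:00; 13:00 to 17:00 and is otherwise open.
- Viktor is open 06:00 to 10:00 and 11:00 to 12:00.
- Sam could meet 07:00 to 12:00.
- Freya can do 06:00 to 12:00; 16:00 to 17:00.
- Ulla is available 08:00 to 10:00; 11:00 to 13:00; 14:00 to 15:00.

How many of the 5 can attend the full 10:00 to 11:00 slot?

Sven free: 07:00-13:00 (invert busy blocks within the working day).
Viktor free: 06:00-10:00, 11:00-12:00.
Sam free: 07:00-12:00.
Freya free: 06:00-12:00, 16:00-17:00.
Ulla free: 08:00-10:00, 11:00-13:00, 14:00-15:00.
Sven, Sam, and Freya can make the full 10:00-11:00 slot — that's 3.

3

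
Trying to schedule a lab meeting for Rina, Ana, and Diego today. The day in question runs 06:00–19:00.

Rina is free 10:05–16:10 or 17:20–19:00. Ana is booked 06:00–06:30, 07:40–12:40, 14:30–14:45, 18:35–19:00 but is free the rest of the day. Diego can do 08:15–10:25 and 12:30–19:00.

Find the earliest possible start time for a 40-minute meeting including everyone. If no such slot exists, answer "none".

12:40

Rina free: 10:05-16:10, 17:20-19:00.
Ana free: 06:30-07:40, 12:40-14:30, 14:45-18:35 (invert busy blocks within the working day).
Diego free: 08:15-10:25, 12:30-19:00.
Rina ∩ Ana: 12:40-14:30, 14:45-16:10, 17:20-18:35.
Rina ∩ Ana ∩ Diego: 12:40-14:30, 14:45-16:10, 17:20-18:35.
The first common window of at least 40 minutes is 12:40-14:30, so the earliest start is 12:40.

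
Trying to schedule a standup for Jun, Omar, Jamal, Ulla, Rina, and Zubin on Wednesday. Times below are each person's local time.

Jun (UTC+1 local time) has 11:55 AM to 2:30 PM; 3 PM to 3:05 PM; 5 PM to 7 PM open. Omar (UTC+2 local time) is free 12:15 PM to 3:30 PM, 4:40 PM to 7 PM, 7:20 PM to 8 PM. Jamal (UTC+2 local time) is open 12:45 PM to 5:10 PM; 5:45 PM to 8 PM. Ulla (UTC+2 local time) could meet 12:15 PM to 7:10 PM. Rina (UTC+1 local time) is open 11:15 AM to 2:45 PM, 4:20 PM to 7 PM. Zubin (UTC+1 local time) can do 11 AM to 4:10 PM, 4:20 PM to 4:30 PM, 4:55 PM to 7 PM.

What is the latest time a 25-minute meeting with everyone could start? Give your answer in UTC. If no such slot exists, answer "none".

16:35

Jun in UTC: 10:55-13:30, 14:00-14:05, 16:00-18:00 (subtract 1h to convert from UTC+1).
Omar in UTC: 10:15-13:30, 14:40-17:00, 17:20-18:00 (subtract 2h to convert from UTC+2).
Jamal in UTC: 10:45-15:10, 15:45-18:00 (subtract 2h to convert from UTC+2).
Ulla in UTC: 10:15-17:10 (subtract 2h to convert from UTC+2).
Rina in UTC: 10:15-13:45, 15:20-18:00 (subtract 1h to convert from UTC+1).
Zubin in UTC: 10:00-15:10, 15:20-15:30, 15:55-18:00 (subtract 1h to convert from UTC+1).
Jun ∩ Omar: 10:55-13:30, 16:00-17:00, 17:20-18:00.
Jun ∩ Omar ∩ Jamal: 10:55-13:30, 16:00-17:00, 17:20-18:00.
Jun ∩ Omar ∩ Jamal ∩ Ulla: 10:55-13:30, 16:00-17:00.
Jun ∩ Omar ∩ Jamal ∩ Ulla ∩ Rina: 10:55-13:30, 16:00-17:00.
Jun ∩ Omar ∩ Jamal ∩ Ulla ∩ Rina ∩ Zubin: 10:55-13:30, 16:00-17:00.
The last common window of at least 25 minutes is 16:00-17:00; a 25-minute meeting can start as late as 16:35 and still end by 17:00.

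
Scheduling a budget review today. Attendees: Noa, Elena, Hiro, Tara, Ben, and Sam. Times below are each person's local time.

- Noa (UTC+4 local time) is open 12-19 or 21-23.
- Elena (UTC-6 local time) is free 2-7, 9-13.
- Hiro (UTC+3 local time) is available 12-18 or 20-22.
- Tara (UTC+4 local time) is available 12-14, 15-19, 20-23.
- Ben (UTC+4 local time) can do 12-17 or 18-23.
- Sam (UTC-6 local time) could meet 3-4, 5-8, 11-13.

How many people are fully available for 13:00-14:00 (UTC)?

4

Noa in UTC: 08:00-15:00, 17:00-19:00 (subtract 4h to convert from UTC+4).
Elena in UTC: 08:00-13:00, 15:00-19:00 (add 6h to convert from UTC-6).
Hiro in UTC: 09:00-15:00, 17:00-19:00 (subtract 3h to convert from UTC+3).
Tara in UTC: 08:00-10:00, 11:00-15:00, 16:00-19:00 (subtract 4h to convert from UTC+4).
Ben in UTC: 08:00-13:00, 14:00-19:00 (subtract 4h to convert from UTC+4).
Sam in UTC: 09:00-10:00, 11:00-14:00, 17:00-19:00 (add 6h to convert from UTC-6).
Noa, Hiro, Tara, and Sam can make the full 13:00-14:00 slot — that's 4.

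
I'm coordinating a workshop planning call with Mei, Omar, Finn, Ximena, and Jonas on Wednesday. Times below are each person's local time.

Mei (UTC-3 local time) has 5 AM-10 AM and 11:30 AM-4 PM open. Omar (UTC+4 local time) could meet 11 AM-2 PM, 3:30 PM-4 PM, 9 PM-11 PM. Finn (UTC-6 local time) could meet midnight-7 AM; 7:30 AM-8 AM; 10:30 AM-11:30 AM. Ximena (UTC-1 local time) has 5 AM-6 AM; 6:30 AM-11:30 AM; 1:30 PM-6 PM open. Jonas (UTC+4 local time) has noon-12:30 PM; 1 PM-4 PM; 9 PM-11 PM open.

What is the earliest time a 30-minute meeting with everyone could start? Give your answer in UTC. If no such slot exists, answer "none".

Mei in UTC: 08:00-13:00, 14:30-19:00 (add 3h to convert from UTC-3).
Omar in UTC: 07:00-10:00, 11:30-12:00, 17:00-19:00 (subtract 4h to convert from UTC+4).
Finn in UTC: 06:00-13:00, 13:30-14:00, 16:30-17:30 (add 6h to convert from UTC-6).
Ximena in UTC: 06:00-07:00, 07:30-12:30, 14:30-19:00 (add 1h to convert from UTC-1).
Jonas in UTC: 08:00-08:30, 09:00-12:00, 17:00-19:00 (subtract 4h to convert from UTC+4).
Mei ∩ Omar: 08:00-10:00, 11:30-12:00, 17:00-19:00.
Mei ∩ Omar ∩ Finn: 08:00-10:00, 11:30-12:00, 17:00-17:30.
Mei ∩ Omar ∩ Finn ∩ Ximena: 08:00-10:00, 11:30-12:00, 17:00-17:30.
Mei ∩ Omar ∩ Finn ∩ Ximena ∩ Jonas: 08:00-08:30, 09:00-10:00, 11:30-12:00, 17:00-17:30.
The first common window of at least 30 minutes is 08:00-08:30, so the earliest start is 08:00.

08:00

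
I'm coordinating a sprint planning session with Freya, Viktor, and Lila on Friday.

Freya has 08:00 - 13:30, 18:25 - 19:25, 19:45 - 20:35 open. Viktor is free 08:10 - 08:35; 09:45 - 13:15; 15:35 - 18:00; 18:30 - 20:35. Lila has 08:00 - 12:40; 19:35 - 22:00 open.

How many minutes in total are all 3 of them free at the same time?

250

Freya ∩ Viktor: 08:10-08:35, 09:45-13:15, 18:30-19:25, 19:45-20:35.
Freya ∩ Viktor ∩ Lila: 08:10-08:35, 09:45-12:40, 19:45-20:35.
Summing the common windows: 25 + 175 + 50 = 250 minutes.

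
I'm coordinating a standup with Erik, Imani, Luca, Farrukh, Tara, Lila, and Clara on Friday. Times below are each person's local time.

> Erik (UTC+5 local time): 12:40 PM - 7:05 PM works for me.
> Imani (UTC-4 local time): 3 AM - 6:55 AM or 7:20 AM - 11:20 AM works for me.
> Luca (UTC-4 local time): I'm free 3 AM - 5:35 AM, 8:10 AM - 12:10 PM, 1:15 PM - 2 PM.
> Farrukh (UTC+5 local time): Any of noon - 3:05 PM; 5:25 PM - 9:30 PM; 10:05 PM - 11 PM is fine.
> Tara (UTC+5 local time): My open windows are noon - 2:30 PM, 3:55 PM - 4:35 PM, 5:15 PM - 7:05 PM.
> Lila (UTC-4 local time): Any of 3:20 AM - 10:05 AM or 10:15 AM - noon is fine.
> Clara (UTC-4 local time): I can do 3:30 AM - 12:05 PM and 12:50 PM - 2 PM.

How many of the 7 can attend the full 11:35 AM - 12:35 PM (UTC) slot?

4

Erik in UTC: 07:40-14:05 (subtract 5h to convert from UTC+5).
Imani in UTC: 07:00-10:55, 11:20-15:20 (add 4h to convert from UTC-4).
Luca in UTC: 07:00-09:35, 12:10-16:10, 17:15-18:00 (add 4h to convert from UTC-4).
Farrukh in UTC: 07:00-10:05, 12:25-16:30, 17:05-18:00 (subtract 5h to convert from UTC+5).
Tara in UTC: 07:00-09:30, 10:55-11:35, 12:15-14:05 (subtract 5h to convert from UTC+5).
Lila in UTC: 07:20-14:05, 14:15-16:00 (add 4h to convert from UTC-4).
Clara in UTC: 07:30-16:05, 16:50-18:00 (add 4h to convert from UTC-4).
Erik, Imani, Lila, and Clara can make the full 11:35-12:35 slot — that's 4.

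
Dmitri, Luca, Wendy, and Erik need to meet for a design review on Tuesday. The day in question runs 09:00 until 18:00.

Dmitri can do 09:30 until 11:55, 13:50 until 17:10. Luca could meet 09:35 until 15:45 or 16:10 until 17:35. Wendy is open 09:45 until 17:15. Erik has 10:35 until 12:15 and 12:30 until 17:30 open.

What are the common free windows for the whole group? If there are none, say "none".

Dmitri ∩ Luca: 09:35-11:55, 13:50-15:45, 16:10-17:10.
Dmitri ∩ Luca ∩ Wendy: 09:45-11:55, 13:50-15:45, 16:10-17:10.
Dmitri ∩ Luca ∩ Wendy ∩ Erik: 10:35-11:55, 13:50-15:45, 16:10-17:10.

10:35-11:55, 13:50-15:45, 16:10-17:10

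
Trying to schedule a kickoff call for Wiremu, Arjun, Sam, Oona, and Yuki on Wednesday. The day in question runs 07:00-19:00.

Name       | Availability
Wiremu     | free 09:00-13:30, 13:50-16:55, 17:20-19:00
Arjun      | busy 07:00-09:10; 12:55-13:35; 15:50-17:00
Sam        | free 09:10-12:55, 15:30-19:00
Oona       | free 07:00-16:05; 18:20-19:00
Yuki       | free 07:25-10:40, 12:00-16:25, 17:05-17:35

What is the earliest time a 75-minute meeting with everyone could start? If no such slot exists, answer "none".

09:10

Wiremu free: 09:00-13:30, 13:50-16:55, 17:20-19:00.
Arjun free: 09:10-12:55, 13:35-15:50, 17:00-19:00 (invert busy blocks within the working day).
Sam free: 09:10-12:55, 15:30-19:00.
Oona free: 07:00-16:05, 18:20-19:00.
Yuki free: 07:25-10:40, 12:00-16:25, 17:05-17:35.
Wiremu ∩ Arjun: 09:10-12:55, 13:50-15:50, 17:20-19:00.
Wiremu ∩ Arjun ∩ Sam: 09:10-12:55, 15:30-15:50, 17:20-19:00.
Wiremu ∩ Arjun ∩ Sam ∩ Oona: 09:10-12:55, 15:30-15:50, 18:20-19:00.
Wiremu ∩ Arjun ∩ Sam ∩ Oona ∩ Yuki: 09:10-10:40, 12:00-12:55, 15:30-15:50.
The first common window of at least 75 minutes is 09:10-10:40, so the earliest start is 09:10.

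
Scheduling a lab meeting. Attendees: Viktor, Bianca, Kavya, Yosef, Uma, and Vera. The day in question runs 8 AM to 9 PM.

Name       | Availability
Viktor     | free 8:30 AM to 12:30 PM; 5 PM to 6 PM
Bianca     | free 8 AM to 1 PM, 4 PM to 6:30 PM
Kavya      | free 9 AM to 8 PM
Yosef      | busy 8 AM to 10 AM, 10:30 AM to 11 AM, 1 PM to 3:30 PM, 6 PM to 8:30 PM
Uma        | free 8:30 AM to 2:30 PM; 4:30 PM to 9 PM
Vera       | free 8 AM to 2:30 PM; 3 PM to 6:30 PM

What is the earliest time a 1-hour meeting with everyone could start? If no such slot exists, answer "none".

Viktor free: 08:30-12:30, 17:00-18:00.
Bianca free: 08:00-13:00, 16:00-18:30.
Kavya free: 09:00-20:00.
Yosef free: 10:00-10:30, 11:00-13:00, 15:30-18:00, 20:30-21:00 (invert busy blocks within the working day).
Uma free: 08:30-14:30, 16:30-21:00.
Vera free: 08:00-14:30, 15:00-18:30.
Viktor ∩ Bianca: 08:30-12:30, 17:00-18:00.
Viktor ∩ Bianca ∩ Kavya: 09:00-12:30, 17:00-18:00.
Viktor ∩ Bianca ∩ Kavya ∩ Yosef: 10:00-10:30, 11:00-12:30, 17:00-18:00.
Viktor ∩ Bianca ∩ Kavya ∩ Yosef ∩ Uma: 10:00-10:30, 11:00-12:30, 17:00-18:00.
Viktor ∩ Bianca ∩ Kavya ∩ Yosef ∩ Uma ∩ Vera: 10:00-10:30, 11:00-12:30, 17:00-18:00.
Those are the intersection windows.
The first common window of at least 60 minutes is 11:00-12:30, so the earliest start is 11:00.

11:00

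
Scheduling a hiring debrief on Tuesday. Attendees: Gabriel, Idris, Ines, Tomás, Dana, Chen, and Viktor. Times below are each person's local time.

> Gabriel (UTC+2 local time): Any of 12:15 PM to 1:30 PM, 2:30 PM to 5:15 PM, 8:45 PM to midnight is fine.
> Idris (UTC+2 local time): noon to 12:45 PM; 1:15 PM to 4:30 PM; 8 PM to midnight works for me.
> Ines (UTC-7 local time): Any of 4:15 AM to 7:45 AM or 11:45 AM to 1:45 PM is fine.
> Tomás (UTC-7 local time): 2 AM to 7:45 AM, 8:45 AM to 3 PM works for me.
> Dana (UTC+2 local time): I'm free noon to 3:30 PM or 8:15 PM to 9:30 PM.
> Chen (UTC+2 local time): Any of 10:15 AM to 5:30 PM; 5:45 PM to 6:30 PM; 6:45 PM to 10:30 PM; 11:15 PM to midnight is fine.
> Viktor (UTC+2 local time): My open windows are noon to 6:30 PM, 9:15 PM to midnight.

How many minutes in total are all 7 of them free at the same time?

Gabriel in UTC: 10:15-11:30, 12:30-15:15, 18:45-22:00 (subtract 2h to convert from UTC+2).
Idris in UTC: 10:00-10:45, 11:15-14:30, 18:00-22:00 (subtract 2h to convert from UTC+2).
Ines in UTC: 11:15-14:45, 18:45-20:45 (add 7h to convert from UTC-7).
Tomás in UTC: 09:00-14:45, 15:45-22:00 (add 7h to convert from UTC-7).
Dana in UTC: 10:00-13:30, 18:15-19:30 (subtract 2h to convert from UTC+2).
Chen in UTC: 08:15-15:30, 15:45-16:30, 16:45-20:30, 21:15-22:00 (subtract 2h to convert from UTC+2).
Viktor in UTC: 10:00-16:30, 19:15-22:00 (subtract 2h to convert from UTC+2).
Gabriel ∩ Idris: 10:15-10:45, 11:15-11:30, 12:30-14:30, 18:45-22:00.
Gabriel ∩ Idris ∩ Ines: 11:15-11:30, 12:30-14:30, 18:45-20:45.
Gabriel ∩ Idris ∩ Ines ∩ Tomás: 11:15-11:30, 12:30-14:30, 18:45-20:45.
Gabriel ∩ Idris ∩ Ines ∩ Tomás ∩ Dana: 11:15-11:30, 12:30-13:30, 18:45-19:30.
Gabriel ∩ Idris ∩ Ines ∩ Tomás ∩ Dana ∩ Chen: 11:15-11:30, 12:30-13:30, 18:45-19:30.
Gabriel ∩ Idris ∩ Ines ∩ Tomás ∩ Dana ∩ Chen ∩ Viktor: 11:15-11:30, 12:30-13:30, 19:15-19:30.
Summing the common windows: 15 + 60 + 15 = 90 minutes.

90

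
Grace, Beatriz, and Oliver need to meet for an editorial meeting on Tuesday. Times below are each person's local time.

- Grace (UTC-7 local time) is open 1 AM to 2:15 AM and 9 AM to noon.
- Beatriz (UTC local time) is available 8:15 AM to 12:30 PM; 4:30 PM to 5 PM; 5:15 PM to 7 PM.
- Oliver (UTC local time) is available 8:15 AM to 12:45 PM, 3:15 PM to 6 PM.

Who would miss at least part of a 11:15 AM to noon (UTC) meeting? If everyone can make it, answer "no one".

Grace in UTC: 08:00-09:15, 16:00-19:00 (add 7h to convert from UTC-7).
Beatriz in UTC: 08:15-12:30, 16:30-17:00, 17:15-19:00.
Oliver in UTC: 08:15-12:45, 15:15-18:00.
Grace: not fully free for 11:15-12:00. Beatriz: free for 11:15-12:00. Oliver: free for 11:15-12:00.

Grace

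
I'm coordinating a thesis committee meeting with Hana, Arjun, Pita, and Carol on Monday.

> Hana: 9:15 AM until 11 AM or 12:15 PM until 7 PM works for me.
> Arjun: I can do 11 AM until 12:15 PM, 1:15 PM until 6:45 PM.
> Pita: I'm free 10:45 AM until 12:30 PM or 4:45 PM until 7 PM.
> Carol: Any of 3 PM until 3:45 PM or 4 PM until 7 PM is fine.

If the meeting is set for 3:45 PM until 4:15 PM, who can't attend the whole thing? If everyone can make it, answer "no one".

Carol, Pita

Hana: free for 15:45-16:15. Arjun: free for 15:45-16:15. Pita: not fully free for 15:45-16:15. Carol: not fully free for 15:45-16:15.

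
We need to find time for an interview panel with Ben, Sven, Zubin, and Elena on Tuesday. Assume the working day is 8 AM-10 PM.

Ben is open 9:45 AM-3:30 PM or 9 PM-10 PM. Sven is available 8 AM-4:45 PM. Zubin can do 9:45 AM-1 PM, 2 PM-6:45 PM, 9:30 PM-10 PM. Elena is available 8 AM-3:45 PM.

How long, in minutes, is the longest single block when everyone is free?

Ben ∩ Sven: 09:45-15:30.
Ben ∩ Sven ∩ Zubin: 09:45-13:00, 14:00-15:30.
Ben ∩ Sven ∩ Zubin ∩ Elena: 09:45-13:00, 14:00-15:30.
The longest is 09:45-13:00 at 195 minutes.

195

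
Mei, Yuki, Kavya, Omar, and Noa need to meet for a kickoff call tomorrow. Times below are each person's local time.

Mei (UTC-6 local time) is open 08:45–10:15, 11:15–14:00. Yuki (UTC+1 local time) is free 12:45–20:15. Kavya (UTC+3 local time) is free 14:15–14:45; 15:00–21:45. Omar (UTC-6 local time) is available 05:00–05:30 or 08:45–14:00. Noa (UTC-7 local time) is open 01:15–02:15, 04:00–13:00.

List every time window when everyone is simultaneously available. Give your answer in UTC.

Mei in UTC: 14:45-16:15, 17:15-20:00 (add 6h to convert from UTC-6).
Yuki in UTC: 11:45-19:15 (subtract 1h to convert from UTC+1).
Kavya in UTC: 11:15-11:45, 12:00-18:45 (subtract 3h to convert from UTC+3).
Omar in UTC: 11:00-11:30, 14:45-20:00 (add 6h to convert from UTC-6).
Noa in UTC: 08:15-09:15, 11:00-20:00 (add 7h to convert from UTC-7).
Mei ∩ Yuki: 14:45-16:15, 17:15-19:15.
Mei ∩ Yuki ∩ Kavya: 14:45-16:15, 17:15-18:45.
Mei ∩ Yuki ∩ Kavya ∩ Omar: 14:45-16:15, 17:15-18:45.
Mei ∩ Yuki ∩ Kavya ∩ Omar ∩ Noa: 14:45-16:15, 17:15-18:45.
Those are the intersection windows.

14:45-16:15, 17:15-18:45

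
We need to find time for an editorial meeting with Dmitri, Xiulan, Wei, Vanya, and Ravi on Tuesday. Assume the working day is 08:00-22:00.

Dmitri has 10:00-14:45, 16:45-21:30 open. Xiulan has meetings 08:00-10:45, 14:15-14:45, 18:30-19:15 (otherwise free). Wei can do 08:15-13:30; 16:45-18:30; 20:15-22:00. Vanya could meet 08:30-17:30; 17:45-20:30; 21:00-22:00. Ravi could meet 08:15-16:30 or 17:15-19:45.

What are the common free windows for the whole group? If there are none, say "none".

10:45-13:30, 17:15-17:30, 17:45-18:30

Dmitri free: 10:00-14:45, 16:45-21:30.
Xiulan free: 10:45-14:15, 14:45-18:30, 19:15-22:00 (invert busy blocks within the working day).
Wei free: 08:15-13:30, 16:45-18:30, 20:15-22:00.
Vanya free: 08:30-17:30, 17:45-20:30, 21:00-22:00.
Ravi free: 08:15-16:30, 17:15-19:45.
Dmitri ∩ Xiulan: 10:45-14:15, 16:45-18:30, 19:15-21:30.
Dmitri ∩ Xiulan ∩ Wei: 10:45-13:30, 16:45-18:30, 20:15-21:30.
Dmitri ∩ Xiulan ∩ Wei ∩ Vanya: 10:45-13:30, 16:45-17:30, 17:45-18:30, 20:15-20:30, 21:00-21:30.
Dmitri ∩ Xiulan ∩ Wei ∩ Vanya ∩ Ravi: 10:45-13:30, 17:15-17:30, 17:45-18:30.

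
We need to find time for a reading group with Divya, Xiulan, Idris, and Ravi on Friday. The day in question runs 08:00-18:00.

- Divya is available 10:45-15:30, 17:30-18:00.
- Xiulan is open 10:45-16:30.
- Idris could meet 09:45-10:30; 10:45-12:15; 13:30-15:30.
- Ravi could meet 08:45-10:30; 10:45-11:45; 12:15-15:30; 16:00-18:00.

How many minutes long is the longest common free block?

120

Divya ∩ Xiulan: 10:45-15:30.
Divya ∩ Xiulan ∩ Idris: 10:45-12:15, 13:30-15:30.
Divya ∩ Xiulan ∩ Idris ∩ Ravi: 10:45-11:45, 13:30-15:30.
The longest is 13:30-15:30 at 120 minutes.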